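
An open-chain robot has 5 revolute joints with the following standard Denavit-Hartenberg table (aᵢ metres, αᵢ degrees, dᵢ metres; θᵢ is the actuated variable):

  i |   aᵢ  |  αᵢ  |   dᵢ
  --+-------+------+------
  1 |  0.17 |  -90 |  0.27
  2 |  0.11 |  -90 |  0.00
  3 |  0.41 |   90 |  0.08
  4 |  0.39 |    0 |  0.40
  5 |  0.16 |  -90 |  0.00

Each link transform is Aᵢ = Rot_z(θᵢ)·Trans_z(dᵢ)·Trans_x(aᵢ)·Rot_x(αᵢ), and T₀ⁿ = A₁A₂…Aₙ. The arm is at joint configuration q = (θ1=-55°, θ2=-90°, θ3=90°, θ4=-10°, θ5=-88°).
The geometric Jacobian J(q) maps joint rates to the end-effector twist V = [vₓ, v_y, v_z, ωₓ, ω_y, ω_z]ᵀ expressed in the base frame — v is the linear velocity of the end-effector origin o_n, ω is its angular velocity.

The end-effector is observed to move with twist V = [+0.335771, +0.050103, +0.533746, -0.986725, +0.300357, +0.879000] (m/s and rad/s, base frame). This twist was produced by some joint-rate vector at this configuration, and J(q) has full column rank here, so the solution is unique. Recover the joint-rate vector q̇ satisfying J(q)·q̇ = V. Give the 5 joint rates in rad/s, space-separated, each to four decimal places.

0.6380 -0.6360 -0.8120 -0.0290 0.2700

o_n = [-0.6186, -0.4622, 0.7800]
J₁: ẑ×o_n = [0.4622, -0.6186, 0.0000], ω = ẑ
J2: z=[0.8192, 0.5736, 0.0000] o=[0.0975, -0.1393, 0.2700] → [0.2925, -0.4178, 0.1462, 0.8192, 0.5736, 0.0000]
J3: z=[0.5736, -0.8192, -0.0000] o=[0.0975, -0.1393, 0.3800] → [-0.3277, -0.2294, -0.7718, 0.5736, -0.8192, -0.0000]
J4: z=[0.0000, -0.0000, 1.0000] o=[-0.1925, -0.4400, 0.3800] → [0.0223, -0.4261, -0.0000, 0.0000, -0.0000, 1.0000]
J5: z=[0.0000, -0.0000, 1.0000] o=[-0.5459, -0.6048, 0.7800] → [-0.1426, -0.0726, 0.0000, 0.0000, -0.0000, 1.0000]
q̇ = J⁺·V = [0.6380, -0.6360, -0.8120, -0.0290, 0.2700]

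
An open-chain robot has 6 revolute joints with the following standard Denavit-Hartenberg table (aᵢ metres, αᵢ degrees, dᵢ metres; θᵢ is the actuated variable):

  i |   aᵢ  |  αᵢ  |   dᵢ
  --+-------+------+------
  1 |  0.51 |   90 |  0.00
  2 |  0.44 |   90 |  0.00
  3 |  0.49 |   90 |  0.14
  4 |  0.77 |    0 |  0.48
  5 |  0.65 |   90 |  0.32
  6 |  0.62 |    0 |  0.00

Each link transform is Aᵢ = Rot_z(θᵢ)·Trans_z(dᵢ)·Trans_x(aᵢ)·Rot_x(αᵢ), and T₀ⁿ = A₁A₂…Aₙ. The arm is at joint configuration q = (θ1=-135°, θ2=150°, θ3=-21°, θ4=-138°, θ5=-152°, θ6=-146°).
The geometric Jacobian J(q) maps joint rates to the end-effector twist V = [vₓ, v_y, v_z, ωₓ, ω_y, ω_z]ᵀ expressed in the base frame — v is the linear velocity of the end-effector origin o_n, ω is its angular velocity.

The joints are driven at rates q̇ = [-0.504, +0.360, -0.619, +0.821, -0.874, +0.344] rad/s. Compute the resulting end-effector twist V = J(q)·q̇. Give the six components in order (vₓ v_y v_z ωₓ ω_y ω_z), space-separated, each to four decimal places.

o_n = [0.1666, -0.4138, -0.0922]
J₁: ẑ×o_n = [0.4138, 0.1666, -0.0000], ω = ẑ
J2: z=[-0.7071, 0.7071, 0.0000] o=[-0.3606, -0.3606, 0.0000] → [-0.0652, -0.0652, -0.3352, -0.7071, 0.7071, 0.0000]
J3: z=[-0.3536, -0.3536, 0.8660] o=[-0.0912, -0.0912, 0.2200] → [0.3898, 0.1129, 0.2052, -0.3536, -0.3536, 0.8660]
J4: z=[0.4407, -0.8796, -0.1792] o=[0.2636, 0.0153, 0.5700] → [0.5055, 0.3092, -0.2744, 0.4407, -0.8796, -0.1792]
J5: z=[0.4407, -0.8796, -0.1792] o=[0.1852, -0.4069, -0.2293] → [-0.1219, -0.0571, -0.0194, 0.4407, -0.8796, -0.1792]
J6: z=[0.8963, 0.4200, 0.1424] o=[0.2937, -0.8336, 0.3461] → [-0.2439, 0.3747, 0.4296, 0.8963, 0.4200, 0.1424]
V = J·q̇ = [-0.0356, 0.2554, -0.3083, 0.2493, 0.6645, -0.9816]

-0.0356 0.2554 -0.3083 0.2493 0.6645 -0.9816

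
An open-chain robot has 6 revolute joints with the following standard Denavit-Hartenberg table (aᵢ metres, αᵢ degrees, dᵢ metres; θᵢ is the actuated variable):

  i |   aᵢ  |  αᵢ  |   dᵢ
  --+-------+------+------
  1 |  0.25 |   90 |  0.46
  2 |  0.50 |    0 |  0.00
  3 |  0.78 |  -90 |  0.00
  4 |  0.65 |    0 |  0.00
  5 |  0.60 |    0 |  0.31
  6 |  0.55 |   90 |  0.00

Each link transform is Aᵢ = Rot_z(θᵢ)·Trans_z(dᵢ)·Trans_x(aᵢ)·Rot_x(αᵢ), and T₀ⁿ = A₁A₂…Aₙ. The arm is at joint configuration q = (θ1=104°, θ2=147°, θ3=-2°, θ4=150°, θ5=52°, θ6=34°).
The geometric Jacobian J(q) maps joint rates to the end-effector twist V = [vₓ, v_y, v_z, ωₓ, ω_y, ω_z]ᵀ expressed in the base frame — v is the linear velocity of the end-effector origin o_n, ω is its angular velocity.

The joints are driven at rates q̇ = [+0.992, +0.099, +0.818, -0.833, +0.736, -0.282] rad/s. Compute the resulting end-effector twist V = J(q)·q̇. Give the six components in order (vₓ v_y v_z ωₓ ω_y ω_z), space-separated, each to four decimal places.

-0.9987 0.6132 0.3249 0.8372 0.4328 1.3025

o_n = [0.3010, 0.2633, 0.1074]
J₁: ẑ×o_n = [-0.2633, 0.3010, 0.0000], ω = ẑ
J2: z=[0.9703, 0.2419, 0.0000] o=[-0.0605, 0.2426, 0.4600] → [-0.0853, 0.3421, -0.0673, 0.9703, 0.2419, 0.0000]
J3: z=[0.9703, 0.2419, 0.0000] o=[0.0410, -0.1643, 0.7323] → [-0.1512, 0.6064, 0.3520, 0.9703, 0.2419, 0.0000]
J4: z=[0.1388, -0.5565, -0.8192] o=[0.1955, -0.7843, 1.1797] → [1.4549, 0.0624, 0.2040, 0.1388, -0.5565, -0.8192]
J5: z=[0.1388, -0.5565, -0.8192] o=[-0.2314, -0.4155, 0.8568] → [0.9731, -0.3321, 0.3905, 0.1388, -0.5565, -0.8192]
J6: z=[0.1388, -0.5565, -0.8192] o=[-0.0805, -0.0915, 0.2838] → [0.3888, -0.2880, 0.2615, 0.1388, -0.5565, -0.8192]
V = J·q̇ = [-0.9987, 0.6132, 0.3249, 0.8372, 0.4328, 1.3025]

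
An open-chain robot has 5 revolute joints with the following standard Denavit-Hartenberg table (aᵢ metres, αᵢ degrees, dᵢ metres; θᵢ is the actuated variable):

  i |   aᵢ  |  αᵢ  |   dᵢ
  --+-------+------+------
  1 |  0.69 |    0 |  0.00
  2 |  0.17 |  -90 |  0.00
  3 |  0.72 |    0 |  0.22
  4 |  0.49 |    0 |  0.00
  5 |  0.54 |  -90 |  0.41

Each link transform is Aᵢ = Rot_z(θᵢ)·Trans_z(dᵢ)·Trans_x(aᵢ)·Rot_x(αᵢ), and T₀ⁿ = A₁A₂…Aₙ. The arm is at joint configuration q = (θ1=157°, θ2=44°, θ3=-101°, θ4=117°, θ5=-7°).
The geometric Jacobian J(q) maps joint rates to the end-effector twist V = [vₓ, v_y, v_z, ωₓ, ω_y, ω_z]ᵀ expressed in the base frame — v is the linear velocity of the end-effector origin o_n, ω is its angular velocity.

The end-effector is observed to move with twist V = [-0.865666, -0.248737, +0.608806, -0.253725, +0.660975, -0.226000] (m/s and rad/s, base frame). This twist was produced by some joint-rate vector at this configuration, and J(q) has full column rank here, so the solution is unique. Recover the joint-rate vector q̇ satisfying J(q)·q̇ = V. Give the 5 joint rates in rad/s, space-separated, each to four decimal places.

0.3150 -0.5410 0.7160 -0.9980 -0.4260

o_n = [-1.3775, -0.6902, 0.4872]
J₁: ẑ×o_n = [0.6902, -1.3775, 0.0000], ω = ẑ
J2: z=[0.0000, 0.0000, 1.0000] o=[-0.6351, 0.2696, 0.0000] → [0.9598, -0.7423, 0.0000, 0.0000, 0.0000, 1.0000]
J3: z=[0.3584, -0.9336, 0.0000] o=[-0.7939, 0.2087, 0.0000] → [-0.4549, -0.1746, -0.8670, 0.3584, -0.9336, 0.0000]
J4: z=[0.3584, -0.9336, 0.0000] o=[-0.5868, 0.0525, 0.7068] → [0.2050, 0.0787, -1.0044, 0.3584, -0.9336, 0.0000]
J5: z=[0.3584, -0.9336, 0.0000] o=[-1.0265, -0.1163, 0.5717] → [0.0789, 0.0303, -0.5334, 0.3584, -0.9336, 0.0000]
q̇ = J⁺·V = [0.3150, -0.5410, 0.7160, -0.9980, -0.4260]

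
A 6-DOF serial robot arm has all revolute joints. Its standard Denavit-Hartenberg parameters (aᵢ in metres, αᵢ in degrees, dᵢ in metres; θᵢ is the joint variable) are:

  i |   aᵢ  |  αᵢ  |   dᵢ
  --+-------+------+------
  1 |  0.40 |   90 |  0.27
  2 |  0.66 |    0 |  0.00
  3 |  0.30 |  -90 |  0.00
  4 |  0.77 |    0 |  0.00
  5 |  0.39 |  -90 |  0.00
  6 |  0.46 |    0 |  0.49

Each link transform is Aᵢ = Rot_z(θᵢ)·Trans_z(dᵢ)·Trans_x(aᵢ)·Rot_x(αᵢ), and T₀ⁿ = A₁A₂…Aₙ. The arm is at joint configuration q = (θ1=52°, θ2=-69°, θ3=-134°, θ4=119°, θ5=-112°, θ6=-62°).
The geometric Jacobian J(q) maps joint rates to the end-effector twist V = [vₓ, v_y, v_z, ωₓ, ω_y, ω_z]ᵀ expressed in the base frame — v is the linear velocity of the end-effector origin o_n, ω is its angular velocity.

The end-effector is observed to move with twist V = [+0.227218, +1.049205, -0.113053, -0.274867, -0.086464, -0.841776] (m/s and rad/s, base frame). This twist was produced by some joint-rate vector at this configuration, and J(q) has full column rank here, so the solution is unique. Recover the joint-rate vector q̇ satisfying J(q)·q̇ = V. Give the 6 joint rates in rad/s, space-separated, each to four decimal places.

o_n = [-0.9434, 0.7963, -0.5370]
J₁: ẑ×o_n = [-0.7963, -0.9434, 0.0000], ω = ẑ
J2: z=[0.7880, -0.6157, 0.0000] o=[0.2463, 0.3152, 0.2700] → [0.4968, 0.6359, -0.3534, 0.7880, -0.6157, 0.0000]
J3: z=[0.7880, -0.6157, 0.0000] o=[0.3919, 0.5016, -0.3462] → [0.1175, 0.1504, -0.5899, 0.7880, -0.6157, 0.0000]
J4: z=[-0.2406, -0.3079, -0.9205] o=[0.2219, 0.2840, -0.2289] → [0.5664, 0.9985, -0.4820, -0.2406, -0.3079, -0.9205]
J5: z=[-0.2406, -0.3079, -0.9205] o=[-0.0973, 0.9694, -0.3748] → [-0.1094, 0.7399, -0.2189, -0.2406, -0.3079, -0.9205]
J6: z=[-0.7131, 0.6995, -0.0476] o=[-0.3541, 0.7179, -0.2236] → [-0.2155, -0.1954, 0.3563, -0.7131, 0.6995, -0.0476]
q̇ = J⁺·V = [-0.0050, 0.9080, -0.1880, 0.1190, 0.7440, 0.8900]

-0.0050 0.9080 -0.1880 0.1190 0.7440 0.8900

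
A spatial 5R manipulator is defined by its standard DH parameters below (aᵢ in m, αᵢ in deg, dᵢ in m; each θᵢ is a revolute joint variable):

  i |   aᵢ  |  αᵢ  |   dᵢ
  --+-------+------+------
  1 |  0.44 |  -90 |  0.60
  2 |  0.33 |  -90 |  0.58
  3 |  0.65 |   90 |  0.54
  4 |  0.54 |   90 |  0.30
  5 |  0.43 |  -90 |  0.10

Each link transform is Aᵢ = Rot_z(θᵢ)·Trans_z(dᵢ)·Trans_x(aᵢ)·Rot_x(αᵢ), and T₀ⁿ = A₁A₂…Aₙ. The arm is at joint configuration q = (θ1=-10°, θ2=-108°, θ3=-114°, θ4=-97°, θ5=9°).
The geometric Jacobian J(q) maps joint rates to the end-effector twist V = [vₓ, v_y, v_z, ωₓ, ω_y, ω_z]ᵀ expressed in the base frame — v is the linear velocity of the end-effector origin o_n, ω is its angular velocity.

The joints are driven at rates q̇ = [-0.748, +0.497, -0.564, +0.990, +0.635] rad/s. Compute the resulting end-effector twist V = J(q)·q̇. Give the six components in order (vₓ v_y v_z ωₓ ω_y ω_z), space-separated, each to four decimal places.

o_n = [0.2525, 0.7946, 0.3019]
J₁: ẑ×o_n = [-0.7946, 0.2525, 0.0000], ω = ẑ
J2: z=[0.1736, 0.9848, 0.0000] o=[0.4333, -0.0764, 0.6000] → [-0.2935, 0.0518, 0.3293, 0.1736, 0.9848, 0.0000]
J3: z=[0.9366, -0.1651, 0.3090] o=[0.4336, 0.5125, 0.9138] → [0.0139, 0.5171, 0.2343, 0.9366, -0.1651, 0.3090]
J4: z=[0.2074, -0.4496, -0.8688] o=[1.1229, 0.9939, 0.8293] → [0.0639, 0.8657, -0.4327, 0.2074, -0.4496, -0.8688]
J5: z=[-0.1662, -0.8914, 0.4216] o=[0.6646, 0.8898, 0.4285] → [0.1529, -0.1948, -0.3515, -0.1662, -0.8914, 0.4216]
V = J·q̇ = [0.6010, 0.2785, -0.6200, -0.3421, -0.4285, -1.5147]

0.6010 0.2785 -0.6200 -0.3421 -0.4285 -1.5147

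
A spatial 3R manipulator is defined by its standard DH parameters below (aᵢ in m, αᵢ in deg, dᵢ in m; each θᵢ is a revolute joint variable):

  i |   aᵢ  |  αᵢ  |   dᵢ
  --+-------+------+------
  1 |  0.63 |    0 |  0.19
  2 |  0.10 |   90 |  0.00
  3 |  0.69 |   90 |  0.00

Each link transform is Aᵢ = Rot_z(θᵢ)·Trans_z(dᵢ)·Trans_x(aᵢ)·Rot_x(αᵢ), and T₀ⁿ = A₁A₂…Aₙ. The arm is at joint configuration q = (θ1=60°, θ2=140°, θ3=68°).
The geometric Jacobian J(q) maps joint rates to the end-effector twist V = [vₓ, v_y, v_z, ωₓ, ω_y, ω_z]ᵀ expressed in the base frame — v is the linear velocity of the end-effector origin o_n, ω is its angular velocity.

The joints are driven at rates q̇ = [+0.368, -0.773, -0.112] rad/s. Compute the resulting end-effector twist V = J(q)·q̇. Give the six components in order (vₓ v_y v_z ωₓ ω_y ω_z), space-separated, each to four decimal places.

o_n = [-0.0219, 0.4230, 0.8298]
J₁: ẑ×o_n = [-0.4230, -0.0219, 0.0000], ω = ẑ
J2: z=[0.0000, 0.0000, 1.0000] o=[0.3150, 0.5456, 0.1900] → [0.1226, -0.3369, 0.0000, 0.0000, 0.0000, 1.0000]
J3: z=[-0.3420, 0.9397, 0.0000] o=[0.2210, 0.5114, 0.1900] → [0.6012, 0.2188, 0.2585, -0.3420, 0.9397, 0.0000]
V = J·q̇ = [-0.3178, 0.2278, -0.0289, 0.0383, -0.1052, -0.4050]

-0.3178 0.2278 -0.0289 0.0383 -0.1052 -0.4050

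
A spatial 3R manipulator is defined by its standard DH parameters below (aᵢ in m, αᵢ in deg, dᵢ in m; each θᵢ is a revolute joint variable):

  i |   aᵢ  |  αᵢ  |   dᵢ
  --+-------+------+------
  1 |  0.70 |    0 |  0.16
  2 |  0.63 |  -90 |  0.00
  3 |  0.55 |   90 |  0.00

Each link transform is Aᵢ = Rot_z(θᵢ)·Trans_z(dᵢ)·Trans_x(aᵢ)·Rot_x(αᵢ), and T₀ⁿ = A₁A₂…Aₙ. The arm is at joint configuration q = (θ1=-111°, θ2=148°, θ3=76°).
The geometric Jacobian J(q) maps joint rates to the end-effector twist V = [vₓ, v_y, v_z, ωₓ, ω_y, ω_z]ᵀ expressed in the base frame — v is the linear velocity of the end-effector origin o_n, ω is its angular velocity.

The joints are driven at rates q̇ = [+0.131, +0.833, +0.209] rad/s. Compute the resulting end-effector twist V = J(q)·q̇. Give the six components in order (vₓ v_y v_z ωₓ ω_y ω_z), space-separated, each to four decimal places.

o_n = [0.3585, -0.1943, -0.3737]
J₁: ẑ×o_n = [0.1943, 0.3585, -0.0000], ω = ẑ
J2: z=[0.0000, 0.0000, 1.0000] o=[-0.2509, -0.6535, 0.1600] → [-0.4592, 0.6094, 0.0000, 0.0000, 0.0000, 1.0000]
J3: z=[-0.6018, 0.7986, 0.0000] o=[0.2523, -0.2744, 0.1600] → [-0.4262, -0.3212, -0.1331, -0.6018, 0.7986, 0.0000]
V = J·q̇ = [-0.4462, 0.4875, -0.0278, -0.1258, 0.1669, 0.9640]

-0.4462 0.4875 -0.0278 -0.1258 0.1669 0.9640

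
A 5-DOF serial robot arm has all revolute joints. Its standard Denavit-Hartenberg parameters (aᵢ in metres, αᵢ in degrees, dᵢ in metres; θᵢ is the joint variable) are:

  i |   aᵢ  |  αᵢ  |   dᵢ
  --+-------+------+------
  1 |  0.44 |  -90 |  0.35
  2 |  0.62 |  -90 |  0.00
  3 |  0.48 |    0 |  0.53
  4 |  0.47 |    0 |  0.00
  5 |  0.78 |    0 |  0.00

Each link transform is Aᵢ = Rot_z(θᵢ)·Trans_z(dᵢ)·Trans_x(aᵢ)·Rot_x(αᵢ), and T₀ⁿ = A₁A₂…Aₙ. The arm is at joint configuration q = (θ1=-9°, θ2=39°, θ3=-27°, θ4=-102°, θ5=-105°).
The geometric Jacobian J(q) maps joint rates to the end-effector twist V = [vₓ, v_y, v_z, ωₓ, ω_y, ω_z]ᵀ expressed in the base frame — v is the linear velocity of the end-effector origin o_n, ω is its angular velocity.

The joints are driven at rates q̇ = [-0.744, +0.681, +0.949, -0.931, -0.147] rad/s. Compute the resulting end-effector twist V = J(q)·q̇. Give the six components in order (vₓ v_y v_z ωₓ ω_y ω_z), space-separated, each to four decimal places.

-0.3210 -0.6665 -0.1137 0.1867 0.6599 -0.6437

o_n = [0.3229, -0.0996, -0.2465]
J₁: ẑ×o_n = [0.0996, 0.3229, -0.0000], ω = ẑ
J2: z=[0.1564, 0.9877, 0.0000] o=[0.4346, -0.0688, 0.3500] → [-0.5892, 0.0933, 0.1055, 0.1564, 0.9877, 0.0000]
J3: z=[-0.6216, 0.0984, -0.7771] o=[0.9105, -0.1442, -0.0402] → [0.0144, 0.3284, 0.0301, -0.6216, 0.0984, -0.7771]
J4: z=[-0.6216, 0.0984, -0.7771] o=[0.9434, 0.0712, -0.7212] → [-0.0860, 0.7773, 0.1673, -0.6216, 0.0984, -0.7771]
J5: z=[-0.6216, 0.0984, -0.7771] o=[0.7735, 0.4679, -0.5351] → [-0.4126, 0.5295, 0.3971, -0.6216, 0.0984, -0.7771]
V = J·q̇ = [-0.3210, -0.6665, -0.1137, 0.1867, 0.6599, -0.6437]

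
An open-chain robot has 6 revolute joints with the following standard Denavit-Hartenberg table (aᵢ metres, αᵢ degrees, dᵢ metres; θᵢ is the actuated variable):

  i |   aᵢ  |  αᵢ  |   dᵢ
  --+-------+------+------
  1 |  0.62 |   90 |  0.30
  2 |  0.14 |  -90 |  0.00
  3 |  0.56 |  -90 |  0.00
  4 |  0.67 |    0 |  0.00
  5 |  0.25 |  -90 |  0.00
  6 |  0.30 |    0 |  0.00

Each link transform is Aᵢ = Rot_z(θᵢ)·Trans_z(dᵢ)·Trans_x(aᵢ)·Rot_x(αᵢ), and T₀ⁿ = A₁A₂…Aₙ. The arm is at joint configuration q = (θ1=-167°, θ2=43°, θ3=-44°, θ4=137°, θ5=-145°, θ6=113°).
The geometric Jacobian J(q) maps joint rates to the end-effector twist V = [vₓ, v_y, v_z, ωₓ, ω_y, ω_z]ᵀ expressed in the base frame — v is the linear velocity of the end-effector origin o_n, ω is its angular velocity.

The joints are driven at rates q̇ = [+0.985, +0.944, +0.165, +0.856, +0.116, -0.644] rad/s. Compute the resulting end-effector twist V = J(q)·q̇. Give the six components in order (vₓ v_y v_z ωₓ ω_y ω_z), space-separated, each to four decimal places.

-0.0171 -1.0787 0.4836 0.0572 0.2005 1.9886

o_n = [-1.0380, 0.1079, 0.0428]
J₁: ẑ×o_n = [-0.1079, -1.0380, 0.0000], ω = ẑ
J2: z=[-0.2250, 0.9744, 0.0000] o=[-0.6041, -0.1395, 0.3000] → [-0.2506, -0.0579, 0.3671, -0.2250, 0.9744, 0.0000]
J3: z=[0.6645, 0.1534, 0.7314] o=[-0.7039, -0.1625, 0.3955] → [-0.2518, -0.0100, 0.2309, 0.6645, 0.1534, 0.7314]
J4: z=[-0.3332, -0.8152, 0.4738] o=[-1.0784, 0.1503, 0.6702] → [0.5315, -0.1899, 0.0471, -0.3332, -0.8152, 0.4738]
J5: z=[-0.3332, -0.8152, 0.4738] o=[-1.0543, -0.1935, 0.0956] → [-0.0997, -0.0099, -0.0871, -0.3332, -0.8152, 0.4738]
J6: z=[-0.7511, -0.0742, -0.6560] o=[-1.1968, -0.0499, 0.2425] → [0.1183, -0.2542, -0.1067, -0.7511, -0.0742, -0.6560]
V = J·q̇ = [-0.0171, -1.0787, 0.4836, 0.0572, 0.2005, 1.9886]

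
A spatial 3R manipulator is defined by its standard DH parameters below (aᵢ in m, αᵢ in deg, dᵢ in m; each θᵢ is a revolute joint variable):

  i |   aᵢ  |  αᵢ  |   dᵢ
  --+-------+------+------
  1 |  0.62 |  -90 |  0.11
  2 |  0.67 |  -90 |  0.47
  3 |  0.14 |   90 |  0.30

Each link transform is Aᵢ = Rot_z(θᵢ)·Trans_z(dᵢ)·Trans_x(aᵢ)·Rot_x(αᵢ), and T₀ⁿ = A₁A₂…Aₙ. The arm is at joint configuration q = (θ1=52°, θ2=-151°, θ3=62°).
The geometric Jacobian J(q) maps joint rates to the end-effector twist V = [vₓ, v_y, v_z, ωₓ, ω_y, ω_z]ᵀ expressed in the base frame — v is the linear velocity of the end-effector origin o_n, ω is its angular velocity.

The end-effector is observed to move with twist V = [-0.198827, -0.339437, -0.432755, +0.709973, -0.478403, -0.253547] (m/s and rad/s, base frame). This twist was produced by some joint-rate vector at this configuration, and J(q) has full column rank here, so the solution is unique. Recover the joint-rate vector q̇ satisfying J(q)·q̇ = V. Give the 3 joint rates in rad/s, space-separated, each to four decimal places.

-0.3620 -0.8540 0.1240

o_n = [-0.1979, 0.3094, 0.7291]
J₁: ẑ×o_n = [-0.3094, -0.1979, 0.0000], ω = ẑ
J2: z=[-0.7880, 0.6157, 0.0000] o=[0.3817, 0.4886, 0.1100] → [0.3811, 0.4878, 0.4980, -0.7880, 0.6157, 0.0000]
J3: z=[0.2985, 0.3820, 0.8746] o=[-0.3494, 0.3162, 0.4348] → [0.1184, 0.0447, -0.0599, 0.2985, 0.3820, 0.8746]
q̇ = J⁺·V = [-0.3620, -0.8540, 0.1240]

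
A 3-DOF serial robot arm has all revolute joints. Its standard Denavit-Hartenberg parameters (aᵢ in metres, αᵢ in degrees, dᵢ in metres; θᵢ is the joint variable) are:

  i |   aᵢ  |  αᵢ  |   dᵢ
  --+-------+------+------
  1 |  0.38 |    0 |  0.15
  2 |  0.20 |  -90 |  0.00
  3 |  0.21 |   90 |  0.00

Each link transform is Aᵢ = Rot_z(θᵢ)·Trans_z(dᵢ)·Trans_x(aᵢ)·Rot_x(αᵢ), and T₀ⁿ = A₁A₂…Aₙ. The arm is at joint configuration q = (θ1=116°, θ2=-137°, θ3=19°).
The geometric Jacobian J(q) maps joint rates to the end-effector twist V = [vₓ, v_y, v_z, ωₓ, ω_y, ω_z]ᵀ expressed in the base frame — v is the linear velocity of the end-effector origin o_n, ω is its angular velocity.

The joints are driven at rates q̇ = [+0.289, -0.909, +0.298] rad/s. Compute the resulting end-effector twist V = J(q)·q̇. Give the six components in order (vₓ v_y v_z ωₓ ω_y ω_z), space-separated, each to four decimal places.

o_n = [0.2055, 0.1987, 0.0816]
J₁: ẑ×o_n = [-0.1987, 0.2055, 0.0000], ω = ẑ
J2: z=[0.0000, 0.0000, 1.0000] o=[-0.1666, 0.3415, 0.1500] → [0.1428, 0.3721, -0.0000, 0.0000, 0.0000, 1.0000]
J3: z=[0.3584, 0.9336, 0.0000] o=[0.0201, 0.2699, 0.1500] → [-0.0638, 0.0245, -0.1986, 0.3584, 0.9336, 0.0000]
V = J·q̇ = [-0.2063, -0.2715, -0.0592, 0.1068, 0.2782, -0.6200]

-0.2063 -0.2715 -0.0592 0.1068 0.2782 -0.6200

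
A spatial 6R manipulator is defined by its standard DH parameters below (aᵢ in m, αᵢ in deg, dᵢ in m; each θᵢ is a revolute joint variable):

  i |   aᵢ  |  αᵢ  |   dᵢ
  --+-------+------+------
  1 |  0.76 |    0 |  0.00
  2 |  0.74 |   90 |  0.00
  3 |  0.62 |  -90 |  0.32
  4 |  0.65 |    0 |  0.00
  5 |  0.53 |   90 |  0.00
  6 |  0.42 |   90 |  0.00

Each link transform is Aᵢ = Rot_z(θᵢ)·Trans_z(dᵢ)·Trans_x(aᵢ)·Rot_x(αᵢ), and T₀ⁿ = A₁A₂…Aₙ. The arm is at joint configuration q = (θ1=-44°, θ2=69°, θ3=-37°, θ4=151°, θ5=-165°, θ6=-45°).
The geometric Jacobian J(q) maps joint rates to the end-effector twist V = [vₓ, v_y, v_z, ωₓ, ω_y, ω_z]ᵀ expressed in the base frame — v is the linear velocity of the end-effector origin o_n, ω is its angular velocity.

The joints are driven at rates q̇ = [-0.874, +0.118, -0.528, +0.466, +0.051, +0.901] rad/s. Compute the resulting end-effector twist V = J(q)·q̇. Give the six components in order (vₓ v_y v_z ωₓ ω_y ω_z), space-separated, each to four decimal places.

o_n = [1.7601, -0.1883, -0.7511]
J₁: ẑ×o_n = [0.1883, 1.7601, -0.0000], ω = ẑ
J2: z=[0.0000, 0.0000, 1.0000] o=[0.5467, -0.5279, 0.0000] → [-0.3397, 1.2134, 0.0000, 0.0000, 0.0000, 1.0000]
J3: z=[0.4226, -0.9063, 0.0000] o=[1.2174, -0.2152, 0.0000] → [0.6807, 0.3174, 0.5032, 0.4226, -0.9063, 0.0000]
J4: z=[0.5454, 0.2543, 0.7986] o=[1.8014, -0.2960, -0.3731] → [-0.1821, 0.1732, 0.0692, 0.5454, 0.2543, 0.7986]
J5: z=[0.5454, 0.2543, 0.7986] o=[1.2567, -0.2022, -0.0310] → [-0.1943, 0.7948, -0.1204, 0.5454, 0.2543, 0.7986]
J6: z=[0.2350, -0.9610, 0.1456] o=[1.6831, -0.1449, -0.3405] → [0.4009, 0.1077, 0.0638, 0.2350, -0.9610, 0.1456]
V = J·q̇ = [-0.2976, -1.3445, -0.1821, 0.2705, -0.2559, -0.2119]

-0.2976 -1.3445 -0.1821 0.2705 -0.2559 -0.2119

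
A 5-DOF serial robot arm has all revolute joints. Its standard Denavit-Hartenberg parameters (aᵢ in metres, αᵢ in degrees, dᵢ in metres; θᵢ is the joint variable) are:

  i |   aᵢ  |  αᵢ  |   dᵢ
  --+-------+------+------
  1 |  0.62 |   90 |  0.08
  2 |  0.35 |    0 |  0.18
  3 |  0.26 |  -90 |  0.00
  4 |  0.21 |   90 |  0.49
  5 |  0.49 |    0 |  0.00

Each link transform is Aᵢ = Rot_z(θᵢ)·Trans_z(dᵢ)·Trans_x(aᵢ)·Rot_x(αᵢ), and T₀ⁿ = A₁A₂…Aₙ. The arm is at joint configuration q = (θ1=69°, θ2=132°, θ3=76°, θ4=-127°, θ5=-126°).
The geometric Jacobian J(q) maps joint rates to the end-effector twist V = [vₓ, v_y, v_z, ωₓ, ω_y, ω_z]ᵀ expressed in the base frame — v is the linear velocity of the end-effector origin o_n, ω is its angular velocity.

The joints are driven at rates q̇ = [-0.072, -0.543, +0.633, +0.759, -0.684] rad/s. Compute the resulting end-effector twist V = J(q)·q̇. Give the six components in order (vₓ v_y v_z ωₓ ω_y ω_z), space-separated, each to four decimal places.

o_n = [0.1668, 0.1060, 0.1134]
J₁: ẑ×o_n = [-0.1060, 0.1668, 0.0000], ω = ẑ
J2: z=[0.9336, -0.3584, 0.0000] o=[0.2222, 0.5788, 0.0800] → [-0.0120, -0.0312, -0.4613, 0.9336, -0.3584, 0.0000]
J3: z=[0.9336, -0.3584, 0.0000] o=[0.3063, 0.2957, 0.3401] → [0.0813, 0.2117, -0.2271, 0.9336, -0.3584, 0.0000]
J4: z=[0.1682, 0.4383, -0.8829] o=[0.2240, 0.0814, 0.2180] → [-0.0241, 0.0682, 0.0293, 0.1682, 0.4383, -0.8829]
J5: z=[-0.3091, 0.8740, 0.3749] o=[0.5030, 0.3402, -0.1553] → [0.3226, -0.0430, 0.3663, -0.3091, 0.8740, 0.3749]
V = J·q̇ = [-0.1734, 0.2201, -0.1216, 0.4232, -0.2974, -0.9986]

-0.1734 0.2201 -0.1216 0.4232 -0.2974 -0.9986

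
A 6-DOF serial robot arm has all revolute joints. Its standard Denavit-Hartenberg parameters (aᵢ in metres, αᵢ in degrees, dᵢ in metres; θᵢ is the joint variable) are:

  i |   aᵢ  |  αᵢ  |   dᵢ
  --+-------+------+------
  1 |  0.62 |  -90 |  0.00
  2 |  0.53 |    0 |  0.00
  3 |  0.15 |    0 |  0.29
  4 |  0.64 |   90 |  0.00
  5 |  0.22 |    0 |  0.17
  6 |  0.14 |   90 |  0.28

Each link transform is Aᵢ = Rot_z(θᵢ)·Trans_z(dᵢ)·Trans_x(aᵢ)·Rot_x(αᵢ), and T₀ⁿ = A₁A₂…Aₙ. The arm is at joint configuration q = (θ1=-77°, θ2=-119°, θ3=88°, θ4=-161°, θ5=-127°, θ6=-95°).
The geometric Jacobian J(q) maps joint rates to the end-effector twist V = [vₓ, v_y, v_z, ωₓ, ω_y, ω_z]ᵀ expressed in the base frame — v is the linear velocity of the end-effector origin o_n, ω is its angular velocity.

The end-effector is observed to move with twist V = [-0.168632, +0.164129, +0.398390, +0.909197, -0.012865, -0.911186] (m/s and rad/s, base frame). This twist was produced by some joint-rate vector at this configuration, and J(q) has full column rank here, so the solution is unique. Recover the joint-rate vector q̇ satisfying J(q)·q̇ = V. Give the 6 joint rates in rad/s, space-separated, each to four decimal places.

0.1100 0.5140 -0.4440 0.8130 0.3000 0.7440

o_n = [0.2455, -0.1388, 0.0167]
J₁: ẑ×o_n = [0.1388, 0.2455, -0.0000], ω = ẑ
J2: z=[0.9744, 0.2250, 0.0000] o=[0.1395, -0.6041, 0.0000] → [0.0038, -0.0163, 0.4296, 0.9744, 0.2250, 0.0000]
J3: z=[0.9744, 0.2250, 0.0000] o=[0.0817, -0.3537, 0.4635] → [-0.1005, 0.4354, 0.1726, 0.9744, 0.2250, 0.0000]
J4: z=[0.9744, 0.2250, 0.0000] o=[0.3932, -0.4138, 0.5408] → [-0.1179, 0.5106, 0.3012, 0.9744, 0.2250, 0.0000]
J5: z=[0.0468, -0.2026, -0.9781] o=[0.2523, 0.1962, 0.4077] → [-0.2484, 0.0250, -0.0171, 0.0468, -0.2026, -0.9781]
J6: z=[0.0468, -0.2026, -0.9781] o=[0.1182, -0.0040, 0.2690] → [-0.0808, -0.1127, 0.0195, 0.0468, -0.2026, -0.9781]
q̇ = J⁺·V = [0.1100, 0.5140, -0.4440, 0.8130, 0.3000, 0.7440]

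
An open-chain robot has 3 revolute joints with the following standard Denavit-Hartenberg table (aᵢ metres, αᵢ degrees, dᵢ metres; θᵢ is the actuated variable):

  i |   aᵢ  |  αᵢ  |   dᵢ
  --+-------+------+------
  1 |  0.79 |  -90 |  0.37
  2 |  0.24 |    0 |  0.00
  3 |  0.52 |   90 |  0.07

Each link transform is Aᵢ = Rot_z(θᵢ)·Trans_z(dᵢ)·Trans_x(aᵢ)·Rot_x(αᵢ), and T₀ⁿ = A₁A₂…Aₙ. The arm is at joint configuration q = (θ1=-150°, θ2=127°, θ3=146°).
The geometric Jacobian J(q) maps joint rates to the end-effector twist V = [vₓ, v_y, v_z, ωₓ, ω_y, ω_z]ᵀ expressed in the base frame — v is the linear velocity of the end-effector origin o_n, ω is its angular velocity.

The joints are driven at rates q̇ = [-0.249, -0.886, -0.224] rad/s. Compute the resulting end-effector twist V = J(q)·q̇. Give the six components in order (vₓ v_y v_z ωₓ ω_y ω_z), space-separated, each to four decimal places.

0.2533 0.3397 -0.0978 -0.5550 0.9613 -0.2490

o_n = [-0.5476, -0.3970, 0.6976]
J₁: ẑ×o_n = [0.3970, -0.5476, 0.0000], ω = ẑ
J2: z=[0.5000, -0.8660, 0.0000] o=[-0.6842, -0.3950, 0.3700] → [-0.2837, -0.1638, 0.1172, 0.5000, -0.8660, 0.0000]
J3: z=[0.5000, -0.8660, 0.0000] o=[-0.5591, -0.3228, 0.1783] → [-0.4497, -0.2596, -0.0272, 0.5000, -0.8660, 0.0000]
V = J·q̇ = [0.2533, 0.3397, -0.0978, -0.5550, 0.9613, -0.2490]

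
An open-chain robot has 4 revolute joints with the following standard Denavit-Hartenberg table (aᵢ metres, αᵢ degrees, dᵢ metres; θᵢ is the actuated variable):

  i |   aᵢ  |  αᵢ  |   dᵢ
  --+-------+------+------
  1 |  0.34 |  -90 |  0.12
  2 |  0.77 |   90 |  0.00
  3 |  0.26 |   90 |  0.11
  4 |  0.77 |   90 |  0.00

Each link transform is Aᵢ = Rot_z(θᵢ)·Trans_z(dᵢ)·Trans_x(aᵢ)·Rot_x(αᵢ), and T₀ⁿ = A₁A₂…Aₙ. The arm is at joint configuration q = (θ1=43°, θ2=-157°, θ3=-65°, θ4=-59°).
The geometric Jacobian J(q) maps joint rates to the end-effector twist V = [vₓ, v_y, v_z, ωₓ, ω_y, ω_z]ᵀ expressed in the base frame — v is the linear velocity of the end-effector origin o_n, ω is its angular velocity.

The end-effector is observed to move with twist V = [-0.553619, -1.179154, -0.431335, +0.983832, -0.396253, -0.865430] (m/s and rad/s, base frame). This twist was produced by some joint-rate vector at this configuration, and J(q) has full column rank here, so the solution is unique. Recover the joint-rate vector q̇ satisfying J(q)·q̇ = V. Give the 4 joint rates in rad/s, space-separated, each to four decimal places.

0.3910 -0.5390 0.9810 0.9980

o_n = [0.1065, -0.7143, 1.0356]
J₁: ẑ×o_n = [0.7143, 0.1065, -0.0000], ω = ẑ
J2: z=[-0.6820, 0.7314, 0.0000] o=[0.2487, 0.2319, 0.1200] → [0.6696, 0.6244, 0.7493, -0.6820, 0.7314, 0.0000]
J3: z=[-0.2858, -0.2665, -0.9205] o=[-0.2697, -0.2515, 0.4209] → [-0.5898, -0.1706, 0.2325, -0.2858, -0.2665, -0.9205]
J4: z=[0.8984, 0.2599, -0.3541] o=[-0.2144, -0.5221, 0.3625] → [0.1068, -0.7183, -0.2561, 0.8984, 0.2599, -0.3541]
q̇ = J⁺·V = [0.3910, -0.5390, 0.9810, 0.9980]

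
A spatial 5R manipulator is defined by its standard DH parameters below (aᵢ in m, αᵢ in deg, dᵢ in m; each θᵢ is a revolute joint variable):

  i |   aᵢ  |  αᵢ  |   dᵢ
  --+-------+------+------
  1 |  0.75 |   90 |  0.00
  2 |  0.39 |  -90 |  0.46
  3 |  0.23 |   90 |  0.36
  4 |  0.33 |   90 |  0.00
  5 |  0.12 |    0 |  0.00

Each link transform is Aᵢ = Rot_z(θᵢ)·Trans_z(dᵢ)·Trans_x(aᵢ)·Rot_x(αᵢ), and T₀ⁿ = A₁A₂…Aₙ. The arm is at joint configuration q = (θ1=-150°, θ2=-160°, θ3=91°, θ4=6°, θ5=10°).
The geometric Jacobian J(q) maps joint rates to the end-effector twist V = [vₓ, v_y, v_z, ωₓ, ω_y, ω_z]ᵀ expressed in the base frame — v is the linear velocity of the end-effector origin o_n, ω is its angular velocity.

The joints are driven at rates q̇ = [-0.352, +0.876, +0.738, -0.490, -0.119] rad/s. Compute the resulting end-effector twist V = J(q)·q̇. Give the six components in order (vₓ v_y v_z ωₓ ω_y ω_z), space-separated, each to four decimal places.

-0.8872 -0.3400 0.1740 -1.1007 0.4003 -0.9892

o_n = [-0.3373, -0.4441, -0.5188]
J₁: ẑ×o_n = [0.4441, -0.3373, 0.0000], ω = ẑ
J2: z=[-0.5000, 0.8660, 0.0000] o=[-0.6495, -0.3750, 0.0000] → [-0.4493, -0.2594, -0.2358, -0.5000, 0.8660, 0.0000]
J3: z=[-0.2962, -0.1710, -0.9397] o=[-0.5621, 0.2066, -0.1334] → [-0.5456, -0.3254, 0.2312, -0.2962, -0.1710, -0.9397]
J4: z=[0.8224, 0.4547, -0.3420] o=[-0.5571, -0.0560, -0.4703] → [-0.1548, -0.0353, -0.4191, 0.8224, 0.4547, -0.3420]
J5: z=[0.3453, 0.0787, 0.9352] o=[-0.4079, -0.3488, -0.5008] → [0.0878, 0.0722, -0.0385, 0.3453, 0.0787, 0.9352]
V = J·q̇ = [-0.8872, -0.3400, 0.1740, -1.1007, 0.4003, -0.9892]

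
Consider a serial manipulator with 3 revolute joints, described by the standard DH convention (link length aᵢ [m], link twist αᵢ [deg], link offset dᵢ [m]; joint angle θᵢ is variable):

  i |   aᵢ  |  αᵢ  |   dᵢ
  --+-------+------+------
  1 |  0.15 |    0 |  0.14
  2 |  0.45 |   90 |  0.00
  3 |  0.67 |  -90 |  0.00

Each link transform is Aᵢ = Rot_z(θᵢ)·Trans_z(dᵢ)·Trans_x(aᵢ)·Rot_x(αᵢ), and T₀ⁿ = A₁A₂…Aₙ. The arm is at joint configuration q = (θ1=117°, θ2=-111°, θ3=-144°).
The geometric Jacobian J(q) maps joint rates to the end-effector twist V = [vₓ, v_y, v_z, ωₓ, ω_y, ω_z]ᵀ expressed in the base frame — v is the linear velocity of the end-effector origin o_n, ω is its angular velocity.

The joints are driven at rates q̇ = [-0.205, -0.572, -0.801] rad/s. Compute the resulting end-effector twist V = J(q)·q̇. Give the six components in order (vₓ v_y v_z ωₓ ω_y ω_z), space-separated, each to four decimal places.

o_n = [-0.1596, 0.1240, -0.2538]
J₁: ẑ×o_n = [-0.1240, -0.1596, 0.0000], ω = ẑ
J2: z=[0.0000, 0.0000, 1.0000] o=[-0.0681, 0.1337, 0.1400] → [0.0096, -0.0915, 0.0000, 0.0000, 0.0000, 1.0000]
J3: z=[0.1045, -0.9945, 0.0000] o=[0.3794, 0.1807, 0.1400] → [0.3917, 0.0412, -0.5420, 0.1045, -0.9945, 0.0000]
V = J·q̇ = [-0.2938, 0.0521, 0.4342, -0.0837, 0.7966, -0.7770]

-0.2938 0.0521 0.4342 -0.0837 0.7966 -0.7770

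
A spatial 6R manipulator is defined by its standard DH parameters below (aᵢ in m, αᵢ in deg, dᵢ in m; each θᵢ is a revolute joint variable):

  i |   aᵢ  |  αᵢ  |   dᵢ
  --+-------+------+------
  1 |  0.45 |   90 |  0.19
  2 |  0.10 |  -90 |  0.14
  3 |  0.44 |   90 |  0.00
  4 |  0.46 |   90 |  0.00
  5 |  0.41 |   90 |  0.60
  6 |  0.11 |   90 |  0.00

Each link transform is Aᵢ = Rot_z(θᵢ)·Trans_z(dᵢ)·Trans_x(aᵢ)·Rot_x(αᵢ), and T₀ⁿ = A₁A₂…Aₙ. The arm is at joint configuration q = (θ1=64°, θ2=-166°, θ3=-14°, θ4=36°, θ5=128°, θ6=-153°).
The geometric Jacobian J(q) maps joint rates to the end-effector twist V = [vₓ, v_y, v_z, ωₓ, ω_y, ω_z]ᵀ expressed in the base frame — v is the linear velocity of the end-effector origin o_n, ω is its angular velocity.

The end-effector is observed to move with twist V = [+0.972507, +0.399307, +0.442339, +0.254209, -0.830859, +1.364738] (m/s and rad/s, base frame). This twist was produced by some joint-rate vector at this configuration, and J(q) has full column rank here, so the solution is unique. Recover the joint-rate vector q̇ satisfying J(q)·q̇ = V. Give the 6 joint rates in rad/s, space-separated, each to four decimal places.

0.9790 -0.7450 -0.2580 0.7700 0.7070 0.6520

o_n = [0.2984, -0.7926, 0.2291]
J₁: ẑ×o_n = [0.7926, 0.2984, -0.0000], ω = ẑ
J2: z=[0.8988, -0.4384, 0.0000] o=[0.1973, 0.4045, 0.1900] → [-0.0172, -0.0352, -1.0316, 0.8988, -0.4384, 0.0000]
J3: z=[0.1061, 0.2174, -0.9703] o=[0.2806, 0.2559, 0.1658] → [-1.0036, -0.0240, -0.1151, 0.1061, 0.2174, -0.9703]
J4: z=[0.9750, -0.2144, 0.0585] o=[0.1946, -0.1631, 0.0625] → [0.0011, -0.1564, -0.5915, 0.9750, -0.2144, 0.0585]
J5: z=[-0.2006, -0.7356, 0.6470] o=[0.1506, -0.4587, -0.2872] → [-0.1638, 0.1992, 0.1757, -0.2006, -0.7356, 0.6470]
J6: z=[0.5249, -0.6383, -0.5630] o=[0.3694, -0.8071, 0.3118] → [0.0610, 0.0834, -0.0377, 0.5249, -0.6383, -0.5630]
q̇ = J⁺·V = [0.9790, -0.7450, -0.2580, 0.7700, 0.7070, 0.6520]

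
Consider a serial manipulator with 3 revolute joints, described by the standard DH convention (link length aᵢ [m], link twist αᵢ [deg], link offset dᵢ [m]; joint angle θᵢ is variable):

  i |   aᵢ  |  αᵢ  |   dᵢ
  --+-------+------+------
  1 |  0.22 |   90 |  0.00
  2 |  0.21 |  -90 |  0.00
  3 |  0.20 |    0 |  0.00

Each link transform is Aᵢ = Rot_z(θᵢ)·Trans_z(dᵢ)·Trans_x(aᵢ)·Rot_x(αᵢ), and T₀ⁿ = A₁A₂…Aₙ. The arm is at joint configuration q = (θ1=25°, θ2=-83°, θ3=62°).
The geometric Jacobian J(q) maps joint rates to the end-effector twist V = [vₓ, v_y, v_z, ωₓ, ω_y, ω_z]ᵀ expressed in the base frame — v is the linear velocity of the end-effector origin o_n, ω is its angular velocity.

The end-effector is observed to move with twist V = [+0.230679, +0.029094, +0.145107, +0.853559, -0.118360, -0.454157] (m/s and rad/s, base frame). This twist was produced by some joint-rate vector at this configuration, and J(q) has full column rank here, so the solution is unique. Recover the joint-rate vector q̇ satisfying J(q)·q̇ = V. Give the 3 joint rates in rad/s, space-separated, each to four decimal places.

o_n = [0.1583, 0.2687, -0.3016]
J₁: ẑ×o_n = [-0.2687, 0.1583, 0.0000], ω = ẑ
J2: z=[0.4226, -0.9063, 0.0000] o=[0.1994, 0.0930, 0.0000] → [0.2734, 0.1275, 0.0370, 0.4226, -0.9063, 0.0000]
J3: z=[0.8996, 0.4195, 0.1219] o=[0.2226, 0.1038, -0.2084] → [-0.0592, 0.0760, 0.1753, 0.8996, 0.4195, 0.1219]
q̇ = J⁺·V = [-0.5430, 0.4680, 0.7290]

-0.5430 0.4680 0.7290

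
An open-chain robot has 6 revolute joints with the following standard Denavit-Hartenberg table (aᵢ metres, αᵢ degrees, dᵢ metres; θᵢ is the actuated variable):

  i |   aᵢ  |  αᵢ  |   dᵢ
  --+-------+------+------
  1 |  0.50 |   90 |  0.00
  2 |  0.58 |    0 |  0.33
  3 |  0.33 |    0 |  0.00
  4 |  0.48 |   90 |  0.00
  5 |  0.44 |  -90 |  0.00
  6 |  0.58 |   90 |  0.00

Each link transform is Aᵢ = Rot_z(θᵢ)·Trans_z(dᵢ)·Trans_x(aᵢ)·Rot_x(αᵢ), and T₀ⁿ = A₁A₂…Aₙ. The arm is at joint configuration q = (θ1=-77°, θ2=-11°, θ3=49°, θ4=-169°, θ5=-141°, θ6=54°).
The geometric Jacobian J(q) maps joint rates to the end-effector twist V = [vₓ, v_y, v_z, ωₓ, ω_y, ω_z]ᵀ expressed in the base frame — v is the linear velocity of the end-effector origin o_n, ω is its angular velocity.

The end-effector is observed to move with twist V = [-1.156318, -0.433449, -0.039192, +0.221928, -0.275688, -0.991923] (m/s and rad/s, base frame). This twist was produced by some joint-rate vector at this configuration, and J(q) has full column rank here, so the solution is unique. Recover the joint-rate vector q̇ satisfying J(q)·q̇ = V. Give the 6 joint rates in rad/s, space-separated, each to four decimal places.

-0.4240 -0.4450 0.8670 -0.3050 -0.6130 0.3490

o_n = [0.5547, -1.6852, -0.1196]
J₁: ẑ×o_n = [1.6852, 0.5547, -0.0000], ω = ẑ
J2: z=[-0.9744, -0.2250, 0.0000] o=[0.1125, -0.4872, 0.0000] → [0.0269, -0.1165, 1.2668, -0.9744, -0.2250, 0.0000]
J3: z=[-0.9744, -0.2250, 0.0000] o=[-0.0810, -1.1162, -0.1107] → [0.0020, -0.0087, 0.6974, -0.9744, -0.2250, 0.0000]
J4: z=[-0.9744, -0.2250, 0.0000] o=[-0.0225, -1.3695, 0.0925] → [0.0477, -0.2066, 0.4374, -0.9744, -0.2250, 0.0000]
J5: z=[-0.1698, 0.7354, 0.6561] o=[-0.0933, -1.0627, -0.2698] → [0.5188, 0.4507, -0.3709, -0.1698, 0.7354, 0.6561]
J6: z=[0.6644, 0.5771, -0.4750] o=[0.2269, -1.2190, -0.0117] → [-0.2837, -0.0840, -0.4989, 0.6644, 0.5771, -0.4750]
q̇ = J⁺·V = [-0.4240, -0.4450, 0.8670, -0.3050, -0.6130, 0.3490]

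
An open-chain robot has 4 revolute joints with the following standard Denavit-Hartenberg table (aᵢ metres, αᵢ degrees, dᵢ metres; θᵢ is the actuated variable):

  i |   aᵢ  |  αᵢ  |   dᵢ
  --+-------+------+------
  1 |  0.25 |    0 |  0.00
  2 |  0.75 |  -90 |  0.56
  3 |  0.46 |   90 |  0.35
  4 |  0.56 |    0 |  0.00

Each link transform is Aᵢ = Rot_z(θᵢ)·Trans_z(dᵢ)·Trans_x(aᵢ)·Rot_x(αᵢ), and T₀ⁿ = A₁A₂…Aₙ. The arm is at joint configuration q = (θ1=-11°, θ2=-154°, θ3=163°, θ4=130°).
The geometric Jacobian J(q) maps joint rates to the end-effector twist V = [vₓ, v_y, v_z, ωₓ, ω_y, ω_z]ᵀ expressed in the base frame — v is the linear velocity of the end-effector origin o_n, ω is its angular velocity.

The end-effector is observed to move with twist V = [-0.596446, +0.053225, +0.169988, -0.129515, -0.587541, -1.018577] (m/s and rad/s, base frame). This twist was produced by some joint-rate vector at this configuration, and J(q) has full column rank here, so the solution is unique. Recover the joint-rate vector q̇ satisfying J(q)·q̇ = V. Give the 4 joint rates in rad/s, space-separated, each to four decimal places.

-0.9290 0.8170 0.5340 0.9480

o_n = [-0.1850, -0.9695, 0.5308]
J₁: ẑ×o_n = [0.9695, -0.1850, 0.0000], ω = ẑ
J2: z=[0.0000, 0.0000, 1.0000] o=[0.2454, -0.0477, 0.0000] → [0.9218, -0.4304, 0.0000, 0.0000, 0.0000, 1.0000]
J3: z=[0.2588, -0.9659, 0.0000] o=[-0.4790, -0.2418, 0.5600] → [0.0283, 0.0076, 0.0957, 0.2588, -0.9659, 0.0000]
J4: z=[-0.2824, -0.0757, -0.9563] o=[0.0365, -0.4660, 0.4255] → [-0.4894, 0.2415, 0.1254, -0.2824, -0.0757, -0.9563]
q̇ = J⁺·V = [-0.9290, 0.8170, 0.5340, 0.9480]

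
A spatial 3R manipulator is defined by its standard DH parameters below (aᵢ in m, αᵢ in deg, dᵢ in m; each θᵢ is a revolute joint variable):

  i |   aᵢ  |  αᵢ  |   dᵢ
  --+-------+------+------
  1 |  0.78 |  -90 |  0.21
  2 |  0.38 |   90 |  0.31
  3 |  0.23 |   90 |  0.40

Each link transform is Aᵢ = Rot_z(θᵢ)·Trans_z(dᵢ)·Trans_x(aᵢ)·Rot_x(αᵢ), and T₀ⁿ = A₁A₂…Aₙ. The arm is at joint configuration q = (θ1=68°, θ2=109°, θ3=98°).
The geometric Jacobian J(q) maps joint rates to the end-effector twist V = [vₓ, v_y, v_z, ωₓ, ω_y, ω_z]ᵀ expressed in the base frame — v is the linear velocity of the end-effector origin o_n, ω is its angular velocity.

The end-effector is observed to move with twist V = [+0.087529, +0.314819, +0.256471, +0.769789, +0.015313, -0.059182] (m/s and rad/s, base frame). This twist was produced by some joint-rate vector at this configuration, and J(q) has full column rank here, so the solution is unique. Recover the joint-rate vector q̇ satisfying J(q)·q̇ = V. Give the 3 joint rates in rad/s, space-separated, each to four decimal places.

0.0450 -0.7080 0.3200

o_n = [-0.1072, 1.1703, -0.2493]
J₁: ẑ×o_n = [-1.1703, -0.1072, 0.0000], ω = ẑ
J2: z=[-0.9272, 0.3746, 0.0000] o=[0.2922, 0.7232, 0.2100] → [-0.1720, -0.4258, -0.2649, -0.9272, 0.3746, 0.0000]
J3: z=[0.3542, 0.8767, -0.3256] o=[-0.0416, 0.7246, -0.1493] → [0.0575, 0.0568, 0.2154, 0.3542, 0.8767, -0.3256]
q̇ = J⁺·V = [0.0450, -0.7080, 0.3200]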